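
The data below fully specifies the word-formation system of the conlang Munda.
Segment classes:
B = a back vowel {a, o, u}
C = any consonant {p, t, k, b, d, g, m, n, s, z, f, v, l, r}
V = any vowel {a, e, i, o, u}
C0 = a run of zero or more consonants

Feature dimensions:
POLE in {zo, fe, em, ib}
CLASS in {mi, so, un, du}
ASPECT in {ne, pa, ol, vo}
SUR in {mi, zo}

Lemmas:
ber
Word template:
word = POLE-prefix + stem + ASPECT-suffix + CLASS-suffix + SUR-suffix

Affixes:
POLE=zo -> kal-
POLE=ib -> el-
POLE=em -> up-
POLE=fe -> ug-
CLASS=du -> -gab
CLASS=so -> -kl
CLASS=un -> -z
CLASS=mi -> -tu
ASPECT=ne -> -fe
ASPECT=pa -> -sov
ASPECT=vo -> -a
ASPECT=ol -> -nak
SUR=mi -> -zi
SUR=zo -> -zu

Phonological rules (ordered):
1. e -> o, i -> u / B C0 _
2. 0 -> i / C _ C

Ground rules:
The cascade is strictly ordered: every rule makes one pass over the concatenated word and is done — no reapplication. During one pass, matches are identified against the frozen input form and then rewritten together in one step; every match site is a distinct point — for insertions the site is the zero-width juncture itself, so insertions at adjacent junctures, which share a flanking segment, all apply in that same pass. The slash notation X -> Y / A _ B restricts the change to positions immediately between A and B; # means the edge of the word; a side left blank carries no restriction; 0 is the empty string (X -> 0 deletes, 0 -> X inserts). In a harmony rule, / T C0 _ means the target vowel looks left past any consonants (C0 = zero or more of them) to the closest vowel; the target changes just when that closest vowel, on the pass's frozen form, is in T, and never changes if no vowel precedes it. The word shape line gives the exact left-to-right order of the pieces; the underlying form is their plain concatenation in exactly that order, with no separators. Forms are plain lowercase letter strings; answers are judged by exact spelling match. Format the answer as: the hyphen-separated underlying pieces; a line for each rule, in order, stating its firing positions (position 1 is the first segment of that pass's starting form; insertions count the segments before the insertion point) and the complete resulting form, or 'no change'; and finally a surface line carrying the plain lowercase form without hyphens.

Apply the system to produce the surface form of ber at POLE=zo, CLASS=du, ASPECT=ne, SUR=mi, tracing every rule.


underlying: kal-ber-fe-gab-zi
1. e -> o, i -> u / B C0 _: fires at position(s) 5, 13: kalborfegabzu
2. 0 -> i / C _ C: inserts after position(s) 3, 6, 11: kaliborifegabizu
surface: kaliborifegabizu


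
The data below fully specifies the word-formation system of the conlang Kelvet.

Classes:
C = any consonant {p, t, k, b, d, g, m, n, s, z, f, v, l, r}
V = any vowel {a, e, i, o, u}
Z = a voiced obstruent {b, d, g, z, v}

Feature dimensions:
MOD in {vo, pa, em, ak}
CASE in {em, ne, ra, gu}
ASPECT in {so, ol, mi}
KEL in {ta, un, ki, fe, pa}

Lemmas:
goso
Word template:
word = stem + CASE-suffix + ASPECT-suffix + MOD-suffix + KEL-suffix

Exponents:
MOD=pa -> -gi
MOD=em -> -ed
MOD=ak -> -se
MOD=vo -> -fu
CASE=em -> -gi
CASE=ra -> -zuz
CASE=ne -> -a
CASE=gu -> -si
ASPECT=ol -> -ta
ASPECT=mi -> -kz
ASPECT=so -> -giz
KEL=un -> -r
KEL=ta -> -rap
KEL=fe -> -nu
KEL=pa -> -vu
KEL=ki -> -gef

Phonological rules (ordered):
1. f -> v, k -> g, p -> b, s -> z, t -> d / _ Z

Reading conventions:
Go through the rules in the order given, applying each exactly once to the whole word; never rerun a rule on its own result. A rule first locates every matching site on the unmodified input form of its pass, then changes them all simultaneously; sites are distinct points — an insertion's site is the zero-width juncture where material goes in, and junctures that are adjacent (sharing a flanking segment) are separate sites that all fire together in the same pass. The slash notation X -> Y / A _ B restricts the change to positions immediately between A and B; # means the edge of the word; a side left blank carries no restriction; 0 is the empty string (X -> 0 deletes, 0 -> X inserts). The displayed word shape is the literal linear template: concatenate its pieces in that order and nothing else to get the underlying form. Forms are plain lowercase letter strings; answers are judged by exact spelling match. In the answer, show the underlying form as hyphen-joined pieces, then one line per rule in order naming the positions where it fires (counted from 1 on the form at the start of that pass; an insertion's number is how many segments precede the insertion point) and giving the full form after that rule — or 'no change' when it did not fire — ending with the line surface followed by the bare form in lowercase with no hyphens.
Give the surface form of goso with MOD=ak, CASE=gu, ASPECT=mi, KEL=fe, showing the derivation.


underlying: goso-si-kz-se-nu
1. f -> v, k -> g, p -> b, s -> z, t -> d / _ Z: fires at position(s) 7: gososigzsenu
surface: gososigzsenu


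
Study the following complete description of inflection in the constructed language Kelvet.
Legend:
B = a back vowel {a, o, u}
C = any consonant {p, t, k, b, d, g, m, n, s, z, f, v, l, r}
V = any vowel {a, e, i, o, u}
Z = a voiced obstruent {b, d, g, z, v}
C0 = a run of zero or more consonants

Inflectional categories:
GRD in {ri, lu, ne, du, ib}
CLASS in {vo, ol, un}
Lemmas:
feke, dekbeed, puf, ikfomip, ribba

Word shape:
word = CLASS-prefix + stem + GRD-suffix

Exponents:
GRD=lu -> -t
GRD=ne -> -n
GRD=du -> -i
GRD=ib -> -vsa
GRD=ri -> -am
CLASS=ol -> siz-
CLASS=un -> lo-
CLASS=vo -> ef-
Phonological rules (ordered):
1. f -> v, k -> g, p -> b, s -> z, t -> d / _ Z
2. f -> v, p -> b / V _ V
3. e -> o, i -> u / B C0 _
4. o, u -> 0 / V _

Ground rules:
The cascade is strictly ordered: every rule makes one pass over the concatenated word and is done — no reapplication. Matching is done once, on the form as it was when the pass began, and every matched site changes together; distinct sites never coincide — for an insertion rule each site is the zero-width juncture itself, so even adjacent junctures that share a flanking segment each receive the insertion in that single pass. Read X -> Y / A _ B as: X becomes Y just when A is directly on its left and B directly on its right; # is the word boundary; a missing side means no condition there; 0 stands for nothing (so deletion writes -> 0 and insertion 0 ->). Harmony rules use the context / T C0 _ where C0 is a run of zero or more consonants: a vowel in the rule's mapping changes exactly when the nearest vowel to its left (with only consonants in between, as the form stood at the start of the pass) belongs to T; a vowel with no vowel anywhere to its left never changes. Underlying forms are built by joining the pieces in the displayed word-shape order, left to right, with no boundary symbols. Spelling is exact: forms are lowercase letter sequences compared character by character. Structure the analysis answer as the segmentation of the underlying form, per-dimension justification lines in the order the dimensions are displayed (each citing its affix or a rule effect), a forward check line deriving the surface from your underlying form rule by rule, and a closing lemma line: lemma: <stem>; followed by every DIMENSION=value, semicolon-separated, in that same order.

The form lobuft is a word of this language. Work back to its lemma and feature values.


underlying: lo-puf-t
GRD=lu - signalled by the affix -t
CLASS=un - signalled by the affix lo-
check: lopuft -> lopuft -> lobuft -> lobuft -> lobuft
lemma: puf; GRD=lu; CLASS=un


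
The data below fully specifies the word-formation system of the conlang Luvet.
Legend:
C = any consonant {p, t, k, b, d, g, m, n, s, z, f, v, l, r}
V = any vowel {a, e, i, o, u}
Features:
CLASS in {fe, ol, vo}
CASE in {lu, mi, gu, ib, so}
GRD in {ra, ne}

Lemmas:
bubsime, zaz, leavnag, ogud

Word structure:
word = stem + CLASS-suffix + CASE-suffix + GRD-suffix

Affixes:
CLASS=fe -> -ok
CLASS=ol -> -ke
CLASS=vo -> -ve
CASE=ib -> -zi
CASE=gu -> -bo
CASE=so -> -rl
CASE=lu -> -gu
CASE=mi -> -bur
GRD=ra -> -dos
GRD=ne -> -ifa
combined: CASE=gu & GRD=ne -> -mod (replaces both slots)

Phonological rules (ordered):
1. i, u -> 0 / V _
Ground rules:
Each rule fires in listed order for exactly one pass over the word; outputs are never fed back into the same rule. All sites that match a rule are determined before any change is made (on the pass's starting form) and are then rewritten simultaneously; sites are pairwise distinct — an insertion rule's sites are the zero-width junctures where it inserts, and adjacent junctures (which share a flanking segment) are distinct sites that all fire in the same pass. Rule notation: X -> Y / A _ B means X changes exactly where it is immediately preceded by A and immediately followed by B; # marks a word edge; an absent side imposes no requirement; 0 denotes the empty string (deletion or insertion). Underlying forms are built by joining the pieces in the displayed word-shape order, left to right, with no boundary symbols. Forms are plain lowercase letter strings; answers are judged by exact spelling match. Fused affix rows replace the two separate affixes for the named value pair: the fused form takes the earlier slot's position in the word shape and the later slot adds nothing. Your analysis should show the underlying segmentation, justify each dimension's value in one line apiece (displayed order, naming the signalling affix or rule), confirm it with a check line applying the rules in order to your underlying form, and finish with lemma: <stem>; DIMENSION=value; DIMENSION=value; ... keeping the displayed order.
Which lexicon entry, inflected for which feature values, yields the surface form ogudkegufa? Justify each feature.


underlying: ogud-ke-gu-ifa
CLASS=ol - signalled by the affix -ke
CASE=lu - signalled by the affix -gu
GRD=ne - signalled by the affix -ifa
check: ogudkeguifa -> ogudkegufa
lemma: ogud; CLASS=ol; CASE=lu; GRD=ne


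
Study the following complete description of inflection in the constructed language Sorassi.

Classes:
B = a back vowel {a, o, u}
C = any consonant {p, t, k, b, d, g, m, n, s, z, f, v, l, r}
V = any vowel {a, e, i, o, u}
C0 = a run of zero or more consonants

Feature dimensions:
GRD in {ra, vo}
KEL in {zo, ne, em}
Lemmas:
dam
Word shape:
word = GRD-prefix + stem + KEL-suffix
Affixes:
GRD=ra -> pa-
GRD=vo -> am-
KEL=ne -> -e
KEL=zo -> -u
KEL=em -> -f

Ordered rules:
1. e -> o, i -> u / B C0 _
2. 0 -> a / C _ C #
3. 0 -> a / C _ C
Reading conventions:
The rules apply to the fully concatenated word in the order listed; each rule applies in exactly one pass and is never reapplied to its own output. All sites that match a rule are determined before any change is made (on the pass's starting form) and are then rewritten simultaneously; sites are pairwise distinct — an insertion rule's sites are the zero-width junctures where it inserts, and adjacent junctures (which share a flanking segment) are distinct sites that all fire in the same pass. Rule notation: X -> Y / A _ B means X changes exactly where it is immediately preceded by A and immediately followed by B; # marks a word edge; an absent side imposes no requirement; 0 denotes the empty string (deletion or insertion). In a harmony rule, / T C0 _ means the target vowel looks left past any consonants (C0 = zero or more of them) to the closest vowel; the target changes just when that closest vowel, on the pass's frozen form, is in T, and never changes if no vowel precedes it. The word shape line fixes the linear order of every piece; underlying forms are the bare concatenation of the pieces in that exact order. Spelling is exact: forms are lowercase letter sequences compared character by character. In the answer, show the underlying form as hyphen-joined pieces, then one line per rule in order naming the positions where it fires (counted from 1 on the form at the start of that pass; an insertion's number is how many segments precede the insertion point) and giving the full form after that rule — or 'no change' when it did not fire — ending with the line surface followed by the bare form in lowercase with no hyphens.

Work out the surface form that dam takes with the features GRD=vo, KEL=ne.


underlying: am-dam-e
1. e -> o, i -> u / B C0 _: fires at position(s) 6: amdamo
2. 0 -> a / C _ C #: no change
3. 0 -> a / C _ C: inserts after position(s) 2: amadamo
surface: amadamo


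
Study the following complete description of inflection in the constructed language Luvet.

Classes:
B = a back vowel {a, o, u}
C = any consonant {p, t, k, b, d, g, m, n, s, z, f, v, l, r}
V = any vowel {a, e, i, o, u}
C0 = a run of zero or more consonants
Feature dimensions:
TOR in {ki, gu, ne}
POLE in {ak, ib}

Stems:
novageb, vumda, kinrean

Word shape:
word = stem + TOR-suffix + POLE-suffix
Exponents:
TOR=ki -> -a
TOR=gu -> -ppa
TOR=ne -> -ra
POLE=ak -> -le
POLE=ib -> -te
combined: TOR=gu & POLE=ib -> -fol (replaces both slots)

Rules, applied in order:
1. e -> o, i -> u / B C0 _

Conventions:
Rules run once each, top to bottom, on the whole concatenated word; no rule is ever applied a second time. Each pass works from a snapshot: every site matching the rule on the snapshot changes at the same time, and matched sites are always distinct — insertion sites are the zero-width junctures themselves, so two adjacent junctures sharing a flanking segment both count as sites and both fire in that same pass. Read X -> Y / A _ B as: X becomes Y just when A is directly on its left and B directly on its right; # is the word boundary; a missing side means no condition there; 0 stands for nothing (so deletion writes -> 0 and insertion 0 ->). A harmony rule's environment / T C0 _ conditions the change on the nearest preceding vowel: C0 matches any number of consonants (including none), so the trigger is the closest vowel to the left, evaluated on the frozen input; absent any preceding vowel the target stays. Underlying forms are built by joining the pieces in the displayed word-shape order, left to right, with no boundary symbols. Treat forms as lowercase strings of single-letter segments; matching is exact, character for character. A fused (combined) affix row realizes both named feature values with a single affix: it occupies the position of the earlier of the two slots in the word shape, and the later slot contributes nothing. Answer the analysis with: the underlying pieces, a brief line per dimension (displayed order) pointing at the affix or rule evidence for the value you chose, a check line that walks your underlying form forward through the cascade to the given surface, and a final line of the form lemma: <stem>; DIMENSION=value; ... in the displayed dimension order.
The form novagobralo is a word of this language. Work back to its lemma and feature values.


underlying: novageb-ra-le
TOR=ne - signalled by the affix -ra
POLE=ak - signalled by the affix -le
check: novagebrale -> novagobralo
lemma: novageb; TOR=ne; POLE=ak


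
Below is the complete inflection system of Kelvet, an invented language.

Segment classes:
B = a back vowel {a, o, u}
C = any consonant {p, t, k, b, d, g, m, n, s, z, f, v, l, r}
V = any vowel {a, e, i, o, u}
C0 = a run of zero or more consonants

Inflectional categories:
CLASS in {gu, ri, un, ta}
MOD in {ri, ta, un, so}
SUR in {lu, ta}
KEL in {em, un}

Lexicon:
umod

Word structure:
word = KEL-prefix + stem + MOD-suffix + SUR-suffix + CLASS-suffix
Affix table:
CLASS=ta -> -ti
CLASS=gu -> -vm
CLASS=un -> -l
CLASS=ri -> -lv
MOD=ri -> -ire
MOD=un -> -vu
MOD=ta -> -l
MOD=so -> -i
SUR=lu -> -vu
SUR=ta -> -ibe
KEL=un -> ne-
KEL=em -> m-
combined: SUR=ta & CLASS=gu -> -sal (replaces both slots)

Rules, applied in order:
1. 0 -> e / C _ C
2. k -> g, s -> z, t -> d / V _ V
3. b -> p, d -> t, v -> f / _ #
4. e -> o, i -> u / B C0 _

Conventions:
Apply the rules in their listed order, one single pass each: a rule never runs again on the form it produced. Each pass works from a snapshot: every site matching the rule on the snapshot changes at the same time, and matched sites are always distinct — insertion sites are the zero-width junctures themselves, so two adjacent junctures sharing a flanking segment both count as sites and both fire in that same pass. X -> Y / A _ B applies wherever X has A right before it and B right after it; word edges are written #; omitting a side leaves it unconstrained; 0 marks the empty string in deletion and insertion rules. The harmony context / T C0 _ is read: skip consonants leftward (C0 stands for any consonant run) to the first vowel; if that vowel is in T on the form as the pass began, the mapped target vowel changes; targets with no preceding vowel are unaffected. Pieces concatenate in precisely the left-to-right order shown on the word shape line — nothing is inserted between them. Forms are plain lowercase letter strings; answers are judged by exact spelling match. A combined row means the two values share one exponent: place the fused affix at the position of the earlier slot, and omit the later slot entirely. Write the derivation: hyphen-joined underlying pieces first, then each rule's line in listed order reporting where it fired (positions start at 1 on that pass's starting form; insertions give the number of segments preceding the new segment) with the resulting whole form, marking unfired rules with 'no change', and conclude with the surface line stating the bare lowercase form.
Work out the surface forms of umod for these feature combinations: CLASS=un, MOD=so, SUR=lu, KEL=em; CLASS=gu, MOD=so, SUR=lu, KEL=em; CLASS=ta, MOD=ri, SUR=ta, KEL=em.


cell CLASS=un, MOD=so, SUR=lu, KEL=em:
underlying: m-umod-i-vu-l
1. 0 -> e / C _ C: no change
2. k -> g, s -> z, t -> d / V _ V: no change
3. b -> p, d -> t, v -> f / _ #: no change
4. e -> o, i -> u / B C0 _: fires at position(s) 6: mumoduvul
surface: mumoduvul

cell CLASS=gu, MOD=so, SUR=lu, KEL=em:
underlying: m-umod-i-vu-vm
1. 0 -> e / C _ C: inserts after position(s) 9: mumodivuvem
2. k -> g, s -> z, t -> d / V _ V: no change
3. b -> p, d -> t, v -> f / _ #: no change
4. e -> o, i -> u / B C0 _: fires at position(s) 6, 10: mumoduvuvom
surface: mumoduvuvom

cell CLASS=ta, MOD=ri, SUR=ta, KEL=em:
underlying: m-umod-ire-ibe-ti
1. 0 -> e / C _ C: no change
2. k -> g, s -> z, t -> d / V _ V: fires at position(s) 12: mumodireibedi
3. b -> p, d -> t, v -> f / _ #: no change
4. e -> o, i -> u / B C0 _: fires at position(s) 6: mumodureibedi
surface: mumodureibedi


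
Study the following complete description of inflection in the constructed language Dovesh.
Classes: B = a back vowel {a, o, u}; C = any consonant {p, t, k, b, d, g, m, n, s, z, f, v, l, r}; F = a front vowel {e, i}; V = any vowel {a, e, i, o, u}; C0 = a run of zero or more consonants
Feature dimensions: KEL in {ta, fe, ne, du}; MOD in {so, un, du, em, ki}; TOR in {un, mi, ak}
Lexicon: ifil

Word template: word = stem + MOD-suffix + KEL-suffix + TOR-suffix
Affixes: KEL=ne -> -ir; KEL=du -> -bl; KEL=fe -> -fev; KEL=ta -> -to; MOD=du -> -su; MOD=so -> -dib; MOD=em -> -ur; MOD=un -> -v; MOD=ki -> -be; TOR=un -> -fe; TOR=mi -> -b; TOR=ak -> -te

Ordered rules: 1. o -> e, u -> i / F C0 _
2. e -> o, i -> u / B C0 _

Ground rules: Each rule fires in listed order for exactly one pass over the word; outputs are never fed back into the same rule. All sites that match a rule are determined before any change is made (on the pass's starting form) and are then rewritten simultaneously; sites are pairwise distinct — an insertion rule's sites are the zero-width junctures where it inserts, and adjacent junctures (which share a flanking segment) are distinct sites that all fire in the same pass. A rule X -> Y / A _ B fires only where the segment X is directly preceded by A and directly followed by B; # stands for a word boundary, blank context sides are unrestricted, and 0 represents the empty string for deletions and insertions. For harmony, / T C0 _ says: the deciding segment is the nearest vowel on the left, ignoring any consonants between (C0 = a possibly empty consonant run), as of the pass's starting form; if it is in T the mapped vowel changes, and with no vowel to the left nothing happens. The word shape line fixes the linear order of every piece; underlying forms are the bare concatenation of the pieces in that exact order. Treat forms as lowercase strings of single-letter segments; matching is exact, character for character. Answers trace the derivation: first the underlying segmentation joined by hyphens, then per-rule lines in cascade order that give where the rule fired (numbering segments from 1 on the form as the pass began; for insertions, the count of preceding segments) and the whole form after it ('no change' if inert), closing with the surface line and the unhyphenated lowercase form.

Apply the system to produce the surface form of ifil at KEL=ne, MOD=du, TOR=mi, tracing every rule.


underlying: ifil-su-ir-b
1. o -> e, u -> i / F C0 _: fires at position(s) 6: ifilsiirb
2. e -> o, i -> u / B C0 _: no change
surface: ifilsiirb


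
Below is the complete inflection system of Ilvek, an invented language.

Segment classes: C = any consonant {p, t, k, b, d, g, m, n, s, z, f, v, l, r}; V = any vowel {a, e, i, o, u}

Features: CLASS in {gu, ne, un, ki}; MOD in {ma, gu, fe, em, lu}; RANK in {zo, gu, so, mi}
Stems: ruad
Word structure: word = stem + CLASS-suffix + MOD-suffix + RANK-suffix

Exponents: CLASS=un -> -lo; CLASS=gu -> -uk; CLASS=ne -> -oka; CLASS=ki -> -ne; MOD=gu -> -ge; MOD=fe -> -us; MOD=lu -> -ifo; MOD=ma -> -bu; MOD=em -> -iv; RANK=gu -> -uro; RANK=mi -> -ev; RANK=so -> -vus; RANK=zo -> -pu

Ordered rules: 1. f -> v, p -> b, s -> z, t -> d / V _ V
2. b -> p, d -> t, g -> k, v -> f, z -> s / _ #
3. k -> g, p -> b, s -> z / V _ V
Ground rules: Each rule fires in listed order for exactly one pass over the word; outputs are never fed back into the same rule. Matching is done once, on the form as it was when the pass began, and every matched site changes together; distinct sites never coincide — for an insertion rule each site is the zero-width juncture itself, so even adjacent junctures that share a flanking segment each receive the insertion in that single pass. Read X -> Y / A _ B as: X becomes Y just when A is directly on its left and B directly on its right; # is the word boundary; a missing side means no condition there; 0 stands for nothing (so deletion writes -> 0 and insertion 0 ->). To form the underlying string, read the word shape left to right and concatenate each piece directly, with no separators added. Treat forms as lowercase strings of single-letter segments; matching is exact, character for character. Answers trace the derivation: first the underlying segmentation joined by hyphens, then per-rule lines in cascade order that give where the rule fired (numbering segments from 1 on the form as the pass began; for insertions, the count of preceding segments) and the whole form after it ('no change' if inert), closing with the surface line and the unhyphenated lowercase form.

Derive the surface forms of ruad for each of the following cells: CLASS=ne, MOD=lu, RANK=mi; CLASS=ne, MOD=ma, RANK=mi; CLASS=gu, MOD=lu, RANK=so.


cell CLASS=ne, MOD=lu, RANK=mi:
underlying: ruad-oka-ifo-ev
1. f -> v, p -> b, s -> z, t -> d / V _ V: fires at position(s) 9: ruadokaivoev
2. b -> p, d -> t, g -> k, v -> f, z -> s / _ #: fires at position(s) 12: ruadokaivoef
3. k -> g, p -> b, s -> z / V _ V: fires at position(s) 6: ruadogaivoef
surface: ruadogaivoef

cell CLASS=ne, MOD=ma, RANK=mi:
underlying: ruad-oka-bu-ev
1. f -> v, p -> b, s -> z, t -> d / V _ V: no change
2. b -> p, d -> t, g -> k, v -> f, z -> s / _ #: fires at position(s) 11: ruadokabuef
3. k -> g, p -> b, s -> z / V _ V: fires at position(s) 6: ruadogabuef
surface: ruadogabuef

cell CLASS=gu, MOD=lu, RANK=so:
underlying: ruad-uk-ifo-vus
1. f -> v, p -> b, s -> z, t -> d / V _ V: fires at position(s) 8: ruadukivovus
2. b -> p, d -> t, g -> k, v -> f, z -> s / _ #: no change
3. k -> g, p -> b, s -> z / V _ V: fires at position(s) 6: ruadugivovus
surface: ruadugivovus


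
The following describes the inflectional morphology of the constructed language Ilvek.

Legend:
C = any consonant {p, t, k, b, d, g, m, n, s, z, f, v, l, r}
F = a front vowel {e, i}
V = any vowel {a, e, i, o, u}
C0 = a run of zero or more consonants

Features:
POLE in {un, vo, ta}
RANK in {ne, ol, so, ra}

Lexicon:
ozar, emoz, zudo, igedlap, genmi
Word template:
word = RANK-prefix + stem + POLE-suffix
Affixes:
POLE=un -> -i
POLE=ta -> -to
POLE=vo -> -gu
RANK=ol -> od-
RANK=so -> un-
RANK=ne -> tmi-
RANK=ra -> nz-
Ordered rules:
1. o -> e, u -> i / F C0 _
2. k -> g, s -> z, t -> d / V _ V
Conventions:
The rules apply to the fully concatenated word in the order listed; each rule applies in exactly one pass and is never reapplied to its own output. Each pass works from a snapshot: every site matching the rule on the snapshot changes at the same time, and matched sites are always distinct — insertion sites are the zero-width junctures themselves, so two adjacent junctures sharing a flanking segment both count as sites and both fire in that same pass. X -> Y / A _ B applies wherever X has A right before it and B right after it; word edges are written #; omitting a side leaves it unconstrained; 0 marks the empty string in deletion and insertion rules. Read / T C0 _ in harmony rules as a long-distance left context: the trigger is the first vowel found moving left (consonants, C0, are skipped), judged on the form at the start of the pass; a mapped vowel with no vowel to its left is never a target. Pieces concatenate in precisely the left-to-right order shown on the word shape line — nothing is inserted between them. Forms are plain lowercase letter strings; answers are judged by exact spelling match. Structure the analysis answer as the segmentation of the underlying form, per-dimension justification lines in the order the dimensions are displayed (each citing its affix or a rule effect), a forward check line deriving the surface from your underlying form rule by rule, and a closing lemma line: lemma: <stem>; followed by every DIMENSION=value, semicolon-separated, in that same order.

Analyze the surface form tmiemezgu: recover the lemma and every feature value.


underlying: tmi-emoz-gu
POLE=vo - signalled by the affix -gu
RANK=ne - signalled by the affix tmi-
check: tmiemozgu -> tmiemezgu -> tmiemezgu
lemma: emoz; POLE=vo; RANK=ne


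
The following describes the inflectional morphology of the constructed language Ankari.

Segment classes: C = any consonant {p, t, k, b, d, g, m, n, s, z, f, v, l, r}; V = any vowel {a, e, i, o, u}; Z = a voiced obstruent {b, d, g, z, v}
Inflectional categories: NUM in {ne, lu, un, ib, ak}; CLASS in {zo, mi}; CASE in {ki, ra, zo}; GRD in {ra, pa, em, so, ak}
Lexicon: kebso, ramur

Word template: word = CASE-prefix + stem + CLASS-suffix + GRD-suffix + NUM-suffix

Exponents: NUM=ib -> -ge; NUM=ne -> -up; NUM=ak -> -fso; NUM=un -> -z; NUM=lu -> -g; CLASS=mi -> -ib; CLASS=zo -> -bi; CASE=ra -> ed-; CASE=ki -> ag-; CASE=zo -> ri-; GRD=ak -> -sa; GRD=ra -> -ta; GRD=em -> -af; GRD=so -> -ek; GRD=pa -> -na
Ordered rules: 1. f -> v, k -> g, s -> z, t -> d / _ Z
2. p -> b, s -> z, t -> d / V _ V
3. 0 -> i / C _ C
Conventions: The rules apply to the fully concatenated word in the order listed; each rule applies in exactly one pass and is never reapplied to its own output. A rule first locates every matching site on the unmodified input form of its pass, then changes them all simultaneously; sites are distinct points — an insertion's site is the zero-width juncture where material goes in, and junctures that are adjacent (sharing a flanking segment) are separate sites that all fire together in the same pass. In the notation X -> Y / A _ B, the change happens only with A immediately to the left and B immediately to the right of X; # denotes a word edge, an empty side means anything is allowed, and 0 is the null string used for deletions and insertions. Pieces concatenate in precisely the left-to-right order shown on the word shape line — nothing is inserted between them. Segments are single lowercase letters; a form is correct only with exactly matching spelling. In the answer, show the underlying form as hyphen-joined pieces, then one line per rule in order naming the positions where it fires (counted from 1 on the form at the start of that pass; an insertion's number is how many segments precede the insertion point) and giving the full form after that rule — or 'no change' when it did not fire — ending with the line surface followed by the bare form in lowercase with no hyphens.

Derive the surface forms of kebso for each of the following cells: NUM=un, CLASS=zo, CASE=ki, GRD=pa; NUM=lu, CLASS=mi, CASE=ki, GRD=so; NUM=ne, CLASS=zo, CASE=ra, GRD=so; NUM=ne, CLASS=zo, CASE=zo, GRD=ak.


cell NUM=un, CLASS=zo, CASE=ki, GRD=pa:
underlying: ag-kebso-bi-na-z
1. f -> v, k -> g, s -> z, t -> d / _ Z: no change
2. p -> b, s -> z, t -> d / V _ V: no change
3. 0 -> i / C _ C: inserts after position(s) 2, 5: agikebisobinaz
surface: agikebisobinaz

cell NUM=lu, CLASS=mi, CASE=ki, GRD=so:
underlying: ag-kebso-ib-ek-g
1. f -> v, k -> g, s -> z, t -> d / _ Z: fires at position(s) 11: agkebsoibegg
2. p -> b, s -> z, t -> d / V _ V: no change
3. 0 -> i / C _ C: inserts after position(s) 2, 5, 11: agikebisoibegig
surface: agikebisoibegig

cell NUM=ne, CLASS=zo, CASE=ra, GRD=so:
underlying: ed-kebso-bi-ek-up
1. f -> v, k -> g, s -> z, t -> d / _ Z: no change
2. p -> b, s -> z, t -> d / V _ V: no change
3. 0 -> i / C _ C: inserts after position(s) 2, 5: edikebisobiekup
surface: edikebisobiekup

cell NUM=ne, CLASS=zo, CASE=zo, GRD=ak:
underlying: ri-kebso-bi-sa-up
1. f -> v, k -> g, s -> z, t -> d / _ Z: no change
2. p -> b, s -> z, t -> d / V _ V: fires at position(s) 10: rikebsobizaup
3. 0 -> i / C _ C: inserts after position(s) 5: rikebisobizaup
surface: rikebisobizaup


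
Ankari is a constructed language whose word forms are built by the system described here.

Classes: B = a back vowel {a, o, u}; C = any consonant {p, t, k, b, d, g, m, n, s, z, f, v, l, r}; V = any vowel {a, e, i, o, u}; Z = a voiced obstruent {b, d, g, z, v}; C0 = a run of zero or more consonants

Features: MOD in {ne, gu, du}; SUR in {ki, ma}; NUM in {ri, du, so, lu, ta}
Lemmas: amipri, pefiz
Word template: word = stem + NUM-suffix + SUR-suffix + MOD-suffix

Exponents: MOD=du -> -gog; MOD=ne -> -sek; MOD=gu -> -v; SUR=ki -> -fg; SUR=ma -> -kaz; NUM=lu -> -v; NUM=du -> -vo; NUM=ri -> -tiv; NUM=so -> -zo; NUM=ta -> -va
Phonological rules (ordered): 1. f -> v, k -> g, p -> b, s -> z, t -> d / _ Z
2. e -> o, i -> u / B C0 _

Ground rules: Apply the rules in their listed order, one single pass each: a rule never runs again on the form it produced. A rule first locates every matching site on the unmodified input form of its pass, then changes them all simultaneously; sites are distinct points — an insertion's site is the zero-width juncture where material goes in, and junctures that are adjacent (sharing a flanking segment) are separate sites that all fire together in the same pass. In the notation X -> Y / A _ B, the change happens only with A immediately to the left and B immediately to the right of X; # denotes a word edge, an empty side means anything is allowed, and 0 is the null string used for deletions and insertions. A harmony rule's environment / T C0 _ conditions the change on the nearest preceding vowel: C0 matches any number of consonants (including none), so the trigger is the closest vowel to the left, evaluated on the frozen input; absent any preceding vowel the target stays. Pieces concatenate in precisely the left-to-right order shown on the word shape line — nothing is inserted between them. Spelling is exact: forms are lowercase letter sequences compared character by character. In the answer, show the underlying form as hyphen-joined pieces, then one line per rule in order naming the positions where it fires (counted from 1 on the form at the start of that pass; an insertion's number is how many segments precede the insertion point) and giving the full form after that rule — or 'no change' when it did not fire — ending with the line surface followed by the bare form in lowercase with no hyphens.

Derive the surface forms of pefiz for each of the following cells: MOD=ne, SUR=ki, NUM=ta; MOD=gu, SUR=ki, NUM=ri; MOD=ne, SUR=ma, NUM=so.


cell MOD=ne, SUR=ki, NUM=ta:
underlying: pefiz-va-fg-sek
1. f -> v, k -> g, p -> b, s -> z, t -> d / _ Z: fires at position(s) 8: pefizvavgsek
2. e -> o, i -> u / B C0 _: fires at position(s) 11: pefizvavgsok
surface: pefizvavgsok

cell MOD=gu, SUR=ki, NUM=ri:
underlying: pefiz-tiv-fg-v
1. f -> v, k -> g, p -> b, s -> z, t -> d / _ Z: fires at position(s) 9: pefiztivvgv
2. e -> o, i -> u / B C0 _: no change
surface: pefiztivvgv

cell MOD=ne, SUR=ma, NUM=so:
underlying: pefiz-zo-kaz-sek
1. f -> v, k -> g, p -> b, s -> z, t -> d / _ Z: no change
2. e -> o, i -> u / B C0 _: fires at position(s) 12: pefizzokazsok
surface: pefizzokazsok


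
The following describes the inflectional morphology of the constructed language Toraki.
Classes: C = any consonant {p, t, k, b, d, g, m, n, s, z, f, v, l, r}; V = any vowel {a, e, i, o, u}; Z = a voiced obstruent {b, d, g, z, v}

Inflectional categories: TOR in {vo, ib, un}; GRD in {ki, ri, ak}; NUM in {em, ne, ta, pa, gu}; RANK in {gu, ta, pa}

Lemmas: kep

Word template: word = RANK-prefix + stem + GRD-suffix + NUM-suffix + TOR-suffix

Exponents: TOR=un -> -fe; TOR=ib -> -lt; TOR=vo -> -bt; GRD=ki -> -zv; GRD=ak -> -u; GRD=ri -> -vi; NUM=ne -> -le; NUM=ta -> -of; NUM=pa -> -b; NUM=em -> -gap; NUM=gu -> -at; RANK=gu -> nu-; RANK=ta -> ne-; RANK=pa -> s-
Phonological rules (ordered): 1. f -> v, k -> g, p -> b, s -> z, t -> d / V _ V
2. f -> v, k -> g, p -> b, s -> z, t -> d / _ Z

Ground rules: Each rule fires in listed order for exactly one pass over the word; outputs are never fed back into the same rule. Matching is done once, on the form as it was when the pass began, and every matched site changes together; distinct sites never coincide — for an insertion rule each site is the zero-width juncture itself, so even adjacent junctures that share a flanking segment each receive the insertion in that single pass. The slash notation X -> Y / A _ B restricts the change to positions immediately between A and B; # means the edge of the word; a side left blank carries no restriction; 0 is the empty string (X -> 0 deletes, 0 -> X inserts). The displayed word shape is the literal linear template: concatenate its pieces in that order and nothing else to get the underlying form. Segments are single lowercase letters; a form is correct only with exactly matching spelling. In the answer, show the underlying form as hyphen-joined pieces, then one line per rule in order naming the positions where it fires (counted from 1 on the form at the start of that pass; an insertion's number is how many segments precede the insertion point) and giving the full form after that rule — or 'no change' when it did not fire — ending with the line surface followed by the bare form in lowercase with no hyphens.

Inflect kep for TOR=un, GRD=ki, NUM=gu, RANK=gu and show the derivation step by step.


underlying: nu-kep-zv-at-fe
1. f -> v, k -> g, p -> b, s -> z, t -> d / V _ V: fires at position(s) 3: nugepzvatfe
2. f -> v, k -> g, p -> b, s -> z, t -> d / _ Z: fires at position(s) 5: nugebzvatfe
surface: nugebzvatfe


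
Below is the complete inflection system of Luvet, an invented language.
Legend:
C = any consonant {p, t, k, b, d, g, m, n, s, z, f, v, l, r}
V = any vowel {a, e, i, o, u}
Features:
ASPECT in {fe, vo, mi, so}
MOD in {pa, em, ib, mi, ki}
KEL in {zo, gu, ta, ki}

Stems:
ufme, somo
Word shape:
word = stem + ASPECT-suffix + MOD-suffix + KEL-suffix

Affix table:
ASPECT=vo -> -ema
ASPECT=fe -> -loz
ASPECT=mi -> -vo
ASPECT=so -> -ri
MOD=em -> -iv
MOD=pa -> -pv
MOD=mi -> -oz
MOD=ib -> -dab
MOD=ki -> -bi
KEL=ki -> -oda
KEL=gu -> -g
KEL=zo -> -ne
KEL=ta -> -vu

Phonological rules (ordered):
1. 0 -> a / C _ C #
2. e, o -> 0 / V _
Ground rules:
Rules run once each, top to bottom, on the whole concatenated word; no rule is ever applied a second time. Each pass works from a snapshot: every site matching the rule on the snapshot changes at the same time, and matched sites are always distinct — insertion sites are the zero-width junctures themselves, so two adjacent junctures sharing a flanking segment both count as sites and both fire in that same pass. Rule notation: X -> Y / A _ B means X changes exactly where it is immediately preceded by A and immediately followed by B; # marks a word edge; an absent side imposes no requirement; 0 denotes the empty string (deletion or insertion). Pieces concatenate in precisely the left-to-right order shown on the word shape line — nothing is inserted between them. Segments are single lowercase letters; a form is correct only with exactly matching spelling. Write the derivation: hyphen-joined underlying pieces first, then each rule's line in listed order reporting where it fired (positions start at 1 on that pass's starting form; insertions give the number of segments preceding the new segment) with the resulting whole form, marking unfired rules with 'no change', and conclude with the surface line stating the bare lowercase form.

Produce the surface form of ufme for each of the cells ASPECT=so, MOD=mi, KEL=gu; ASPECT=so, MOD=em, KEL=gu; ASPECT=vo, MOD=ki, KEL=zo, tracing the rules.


cell ASPECT=so, MOD=mi, KEL=gu:
underlying: ufme-ri-oz-g
1. 0 -> a / C _ C #: inserts after position(s) 8: ufmeriozag
2. e, o -> 0 / V _: fires at position(s) 7: ufmerizag
surface: ufmerizag

cell ASPECT=so, MOD=em, KEL=gu:
underlying: ufme-ri-iv-g
1. 0 -> a / C _ C #: inserts after position(s) 8: ufmeriivag
2. e, o -> 0 / V _: no change
surface: ufmeriivag

cell ASPECT=vo, MOD=ki, KEL=zo:
underlying: ufme-ema-bi-ne
1. 0 -> a / C _ C #: no change
2. e, o -> 0 / V _: fires at position(s) 5: ufmemabine
surface: ufmemabine


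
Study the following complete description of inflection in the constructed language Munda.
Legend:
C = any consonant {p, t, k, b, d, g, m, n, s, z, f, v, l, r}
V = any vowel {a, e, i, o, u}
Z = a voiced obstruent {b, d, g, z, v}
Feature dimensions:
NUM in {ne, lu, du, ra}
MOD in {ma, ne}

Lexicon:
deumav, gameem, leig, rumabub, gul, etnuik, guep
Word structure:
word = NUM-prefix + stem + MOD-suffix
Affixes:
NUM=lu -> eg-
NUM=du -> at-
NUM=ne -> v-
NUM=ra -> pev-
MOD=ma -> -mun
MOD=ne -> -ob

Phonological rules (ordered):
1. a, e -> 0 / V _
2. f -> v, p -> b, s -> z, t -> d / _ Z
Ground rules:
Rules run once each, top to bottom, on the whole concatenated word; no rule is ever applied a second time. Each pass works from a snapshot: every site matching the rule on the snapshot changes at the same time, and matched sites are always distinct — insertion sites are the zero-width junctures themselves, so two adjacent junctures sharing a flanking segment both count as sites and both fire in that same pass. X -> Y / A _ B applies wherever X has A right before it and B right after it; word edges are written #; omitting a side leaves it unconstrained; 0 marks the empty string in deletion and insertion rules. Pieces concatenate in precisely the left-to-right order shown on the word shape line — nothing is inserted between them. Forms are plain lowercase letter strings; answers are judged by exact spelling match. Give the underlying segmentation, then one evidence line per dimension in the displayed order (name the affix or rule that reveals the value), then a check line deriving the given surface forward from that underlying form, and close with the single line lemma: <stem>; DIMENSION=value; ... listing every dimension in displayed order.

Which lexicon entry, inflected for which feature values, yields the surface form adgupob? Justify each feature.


underlying: at-guep-ob
NUM=du - signalled by the affix at-
MOD=ne - signalled by the affix -ob
check: atguepob -> atgupob -> adgupob
lemma: guep; NUM=du; MOD=ne


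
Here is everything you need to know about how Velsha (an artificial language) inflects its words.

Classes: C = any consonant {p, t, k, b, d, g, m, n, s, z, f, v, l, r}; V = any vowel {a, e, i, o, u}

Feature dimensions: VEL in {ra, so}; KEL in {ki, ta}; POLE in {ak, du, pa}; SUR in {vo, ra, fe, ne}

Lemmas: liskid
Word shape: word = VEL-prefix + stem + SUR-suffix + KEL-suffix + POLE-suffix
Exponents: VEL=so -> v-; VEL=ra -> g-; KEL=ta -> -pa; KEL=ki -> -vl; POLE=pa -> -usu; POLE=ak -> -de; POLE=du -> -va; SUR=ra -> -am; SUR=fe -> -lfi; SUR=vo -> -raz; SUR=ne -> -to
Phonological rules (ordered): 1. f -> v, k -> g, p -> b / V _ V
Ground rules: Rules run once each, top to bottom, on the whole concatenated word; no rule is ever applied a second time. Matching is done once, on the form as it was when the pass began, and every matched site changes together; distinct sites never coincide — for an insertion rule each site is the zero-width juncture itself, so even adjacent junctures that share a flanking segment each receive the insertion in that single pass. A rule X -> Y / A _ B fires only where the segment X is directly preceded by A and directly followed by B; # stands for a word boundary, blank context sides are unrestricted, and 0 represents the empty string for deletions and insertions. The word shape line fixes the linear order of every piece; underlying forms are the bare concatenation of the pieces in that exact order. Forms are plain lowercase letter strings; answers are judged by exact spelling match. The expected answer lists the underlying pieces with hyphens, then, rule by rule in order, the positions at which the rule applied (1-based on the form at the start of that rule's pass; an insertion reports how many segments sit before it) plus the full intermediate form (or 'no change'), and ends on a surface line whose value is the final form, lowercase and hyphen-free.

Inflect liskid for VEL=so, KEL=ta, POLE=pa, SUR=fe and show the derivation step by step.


underlying: v-liskid-lfi-pa-usu
1. f -> v, k -> g, p -> b / V _ V: fires at position(s) 11: vliskidlfibausu
surface: vliskidlfibausu
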